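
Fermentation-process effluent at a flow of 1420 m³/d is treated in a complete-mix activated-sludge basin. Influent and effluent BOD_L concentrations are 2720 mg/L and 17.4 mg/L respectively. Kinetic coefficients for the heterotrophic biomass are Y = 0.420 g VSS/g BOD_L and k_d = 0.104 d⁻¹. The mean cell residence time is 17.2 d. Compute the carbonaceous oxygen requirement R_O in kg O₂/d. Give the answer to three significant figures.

R_O ≈ 3020 kg O₂/d

The observed yield is Y_obs = Y/(1 + k_d·θ_c) = 0.420 / (1 + 0.104 × 17.2) = 0.420 / 2.789 = 0.1506 g VSS per g BOD_L removed.
Q·(S₀ − S) = 1420 × (2720 − 17.4) × 10⁻³ = 3838 kg/d removed.
Biomass synthesised: P_X = Y_obs × 3838 = 578.0 kg VSS/d.
R_O = Q·ΔS − 1.42 P_X = 3838 − 820.7 = 3017 kg O₂/d.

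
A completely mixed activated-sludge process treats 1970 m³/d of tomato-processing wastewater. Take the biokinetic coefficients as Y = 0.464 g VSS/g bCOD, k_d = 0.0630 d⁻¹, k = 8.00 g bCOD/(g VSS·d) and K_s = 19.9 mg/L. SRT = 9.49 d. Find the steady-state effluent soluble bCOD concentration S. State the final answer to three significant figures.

From the Monod/SRT balance for a CMAS, S = K_s·(1+k_d θ_c)/[θ_c·(Y k − k_d) − 1] = 19.9 × (1 + 0.0630 × 9.49) / [9.49 × (0.464 × 8.00 − 0.0630) − 1] = 31.80 / 33.63 = 0.9455 mg/L.

S ≈ 0.946 mg/L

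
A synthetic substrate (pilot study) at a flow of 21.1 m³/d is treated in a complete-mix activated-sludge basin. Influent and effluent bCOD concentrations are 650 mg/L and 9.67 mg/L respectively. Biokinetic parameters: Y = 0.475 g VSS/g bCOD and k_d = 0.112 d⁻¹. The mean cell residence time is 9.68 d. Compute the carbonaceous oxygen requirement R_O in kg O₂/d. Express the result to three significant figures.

R_O ≈ 9.14 kg O₂/d

Correct the yield for decay: Y_obs = Y/(1 + k_d θ_c) = 0.475 / (1 + 0.112 × 9.68) = 0.475 / 2.084 = 0.2279.
ΔS = 650 − 9.67 = 640.3 mg/L, so the substrate removal rate is 21.1 × 640.3/1000 = 13.51 kg bCOD/d.
Net sludge production P_X = 0.2279 × 13.51 = 3.079 kg VSS/d.
Carbonaceous O₂ demand = substrate oxidised − cell-mass equivalent = 13.51 − 1.42 × 3.079 = 9.138 kg O₂/d.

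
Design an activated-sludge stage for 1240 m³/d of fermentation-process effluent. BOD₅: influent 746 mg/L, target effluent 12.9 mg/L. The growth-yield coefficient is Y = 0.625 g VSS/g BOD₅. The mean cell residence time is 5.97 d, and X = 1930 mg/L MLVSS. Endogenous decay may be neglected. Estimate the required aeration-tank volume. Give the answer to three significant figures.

V ≈ 1760 m³

Biomass mass balance (decay neglected): V·X = Y·Q·(S₀ − S)·θ_c, so V = 0.625 × 1240 × (746 − 12.9) × 5.97 / 1930 = 1757 m³.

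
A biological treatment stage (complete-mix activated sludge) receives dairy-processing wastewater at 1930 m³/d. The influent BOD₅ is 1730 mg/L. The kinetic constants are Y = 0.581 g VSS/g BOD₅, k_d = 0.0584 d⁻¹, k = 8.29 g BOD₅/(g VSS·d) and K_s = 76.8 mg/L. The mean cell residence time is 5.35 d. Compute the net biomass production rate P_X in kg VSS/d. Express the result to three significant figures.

For a completely mixed reactor with recycle the Lawrence–McCarty relation gives S = K_s·(1 + k_d·θ_c) / [θ_c·(Y·k − k_d) − 1] = 76.8 × (1 + 0.0584 × 5.35) / [5.35 × (0.581 × 8.29 − 0.0584) − 1] = 100.8 / 24.46 = 4.122 mg/L.
Y_obs = Y / (1 + k_d θ_c) = 0.581 / (1 + 0.0584 × 5.35) = 0.581 / 1.312 = 0.4427.
ΔS = 1730 − 4.12 = 1726 mg/L, so the substrate removal rate is 1930 × 1726/1000 = 3331 kg BOD₅/d.
Biomass produced: P_X = Y_obs·Q·ΔS = 0.4427 × 3331 ≈ 1475 kg VSS/d.

P_X ≈ 1470 kg VSS/d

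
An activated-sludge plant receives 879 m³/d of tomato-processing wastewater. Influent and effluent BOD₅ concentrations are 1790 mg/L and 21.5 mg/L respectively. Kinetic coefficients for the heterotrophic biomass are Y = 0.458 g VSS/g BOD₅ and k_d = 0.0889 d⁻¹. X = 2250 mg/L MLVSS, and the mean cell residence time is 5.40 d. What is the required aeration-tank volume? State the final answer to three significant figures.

Rearranging the biomass balance for a CMAS with decay, V = Y·Q·ΔS·θ_c / [X·(1+k_d θ_c)] = 0.458 × 879 × (1790 − 21.5) × 5.40 / [2250 × (1 + 0.0889 × 5.40)] = 3.84×10^6 / 3330 = 1154 m³.

V ≈ 1150 m³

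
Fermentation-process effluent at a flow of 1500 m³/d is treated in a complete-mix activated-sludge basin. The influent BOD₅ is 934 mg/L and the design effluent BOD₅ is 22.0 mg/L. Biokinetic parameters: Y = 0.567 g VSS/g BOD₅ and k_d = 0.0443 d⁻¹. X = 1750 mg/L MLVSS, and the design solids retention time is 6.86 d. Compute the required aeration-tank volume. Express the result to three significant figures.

Rearranging the biomass balance for a CMAS with decay, V = Y·Q·ΔS·θ_c / [X·(1+k_d θ_c)] = 0.567 × 1500 × (934 − 22.0) × 6.86 / [1750 × (1 + 0.0443 × 6.86)] = 5.32×10^6 / 2282 = 2332 m³.

V ≈ 2330 m³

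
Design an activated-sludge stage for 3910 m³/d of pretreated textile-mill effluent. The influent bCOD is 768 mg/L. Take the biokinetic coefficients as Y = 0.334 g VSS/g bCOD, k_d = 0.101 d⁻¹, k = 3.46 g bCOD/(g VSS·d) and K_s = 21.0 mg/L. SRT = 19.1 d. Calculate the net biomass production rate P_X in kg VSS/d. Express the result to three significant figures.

P_X ≈ 341 kg VSS/d

Effluent substrate depends only on kinetics and SRT: S = K_s(1 + k_d θ_c) / [θ_c(Yk − k_d) − 1] = 21.0 × (1 + 0.101 × 19.1) / [19.1 × (0.334 × 3.46 − 0.101) − 1] = 61.51 / 19.14 = 3.213 mg/L.
The observed yield is Y_obs = Y/(1 + k_d·θ_c) = 0.334 / (1 + 0.101 × 19.1) = 0.334 / 2.929 = 0.1140 g VSS per g bCOD removed.
ΔS = 768 − 3.21 = 764.8 mg/L, so the substrate removal rate is 3910 × 764.8/1000 = 2990 kg bCOD/d.
Net biomass production P_X = Y_obs × Q·(S₀ − S) = 0.1140 × 2990 = 341.0 kg VSS/d.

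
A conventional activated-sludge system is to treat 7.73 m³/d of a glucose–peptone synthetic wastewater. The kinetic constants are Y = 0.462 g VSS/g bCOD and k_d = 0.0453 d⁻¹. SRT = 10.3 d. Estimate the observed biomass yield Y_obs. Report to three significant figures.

Correct the yield for decay: Y_obs = Y/(1 + k_d θ_c) = 0.462 / (1 + 0.0453 × 10.3) = 0.462 / 1.467 = 0.3150.

Y_obs ≈ 0.315 g VSS/g bCOD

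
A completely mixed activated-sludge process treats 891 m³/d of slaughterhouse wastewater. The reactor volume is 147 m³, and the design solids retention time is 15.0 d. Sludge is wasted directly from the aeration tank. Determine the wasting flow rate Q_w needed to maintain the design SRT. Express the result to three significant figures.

Q_w ≈ 9.80 m³/d

Wasting from the aeration tank: Q_w = V / θ_c = 147.0 / 15.0 = 9.800 m³/d.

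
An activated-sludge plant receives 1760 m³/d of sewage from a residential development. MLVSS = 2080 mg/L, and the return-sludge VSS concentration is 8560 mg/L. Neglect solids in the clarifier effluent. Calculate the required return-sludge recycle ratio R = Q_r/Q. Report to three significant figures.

R ≈ 0.321

R = Q_r/Q = X/(X_r − X) = 2080 / (8560 − 2080) = 0.3210.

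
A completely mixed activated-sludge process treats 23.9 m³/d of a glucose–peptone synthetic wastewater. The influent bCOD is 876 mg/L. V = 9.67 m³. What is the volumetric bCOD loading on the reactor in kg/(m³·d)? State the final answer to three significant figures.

L_v ≈ 2.17 kg bCOD/(m³·d)

Applied bCOD load per unit volume = Q·S₀/V = (23.9 × 876/1000)/9.670 = 2.165 kg bCOD·m⁻³·d⁻¹.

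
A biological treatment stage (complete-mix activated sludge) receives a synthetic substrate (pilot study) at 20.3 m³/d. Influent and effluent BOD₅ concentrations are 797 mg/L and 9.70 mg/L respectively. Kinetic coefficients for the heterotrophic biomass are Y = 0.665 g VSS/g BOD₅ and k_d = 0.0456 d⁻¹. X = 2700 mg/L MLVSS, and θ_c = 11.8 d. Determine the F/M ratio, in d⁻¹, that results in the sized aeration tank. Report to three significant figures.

Rearranging the biomass balance for a CMAS with decay, V = Y·Q·ΔS·θ_c / [X·(1+k_d θ_c)] = 0.665 × 20.3 × (797 − 9.70) × 11.8 / [2700 × (1 + 0.0456 × 11.8)] = 1.25×10^5 / 4153 = 30.20 m³.
F/M = Q·S₀ / (V·X) = 20.3 × 797 / (30.20 × 2700) = 0.1984 g BOD₅·(g VSS·d)⁻¹.

F/M ≈ 0.198 d⁻¹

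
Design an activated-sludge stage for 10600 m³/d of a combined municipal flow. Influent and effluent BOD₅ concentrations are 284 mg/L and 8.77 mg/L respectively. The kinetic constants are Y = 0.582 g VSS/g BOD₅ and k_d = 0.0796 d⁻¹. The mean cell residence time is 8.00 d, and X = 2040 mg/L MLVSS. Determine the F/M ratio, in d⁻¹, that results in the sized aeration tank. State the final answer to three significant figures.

Rearranging the biomass balance for a CMAS with decay, V = Y·Q·ΔS·θ_c / [X·(1+k_d θ_c)] = 0.582 × 10600 × (284 − 8.77) × 8.00 / [2040 × (1 + 0.0796 × 8.00)] = 1.36×10^7 / 3339 = 4068 m³.
Food-to-microorganism ratio F/M = Q S₀ / (V X) = 10600 × 284 / (4068 × 2040) = 0.3627 d⁻¹.

F/M ≈ 0.363 d⁻¹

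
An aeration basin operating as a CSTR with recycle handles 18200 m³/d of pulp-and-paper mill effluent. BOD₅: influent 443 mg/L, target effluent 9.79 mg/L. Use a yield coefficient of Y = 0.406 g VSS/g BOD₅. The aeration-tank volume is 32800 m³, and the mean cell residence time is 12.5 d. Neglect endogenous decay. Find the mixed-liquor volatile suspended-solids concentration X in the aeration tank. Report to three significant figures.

From V·X = Y·Q·(S₀ − S)·θ_c (decay neglected): X = 0.406 × 18200 × (443 − 9.79) × 12.5 / 32800 = 1220 mg/L.

X ≈ 1220 mg/L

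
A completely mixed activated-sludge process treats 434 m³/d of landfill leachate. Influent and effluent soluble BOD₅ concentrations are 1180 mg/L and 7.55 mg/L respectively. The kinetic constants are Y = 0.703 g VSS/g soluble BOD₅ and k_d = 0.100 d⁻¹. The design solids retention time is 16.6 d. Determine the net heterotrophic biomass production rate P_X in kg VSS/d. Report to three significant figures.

P_X ≈ 134 kg VSS/d

Y_obs = Y / (1 + k_d θ_c) = 0.703 / (1 + 0.100 × 16.6) = 0.703 / 2.660 = 0.2643.
ΔS = 1180 − 7.55 = 1172 mg/L, so the substrate removal rate is 434 × 1172/1000 = 508.8 kg soluble BOD₅/d.
So the net sludge growth is P_X = 0.2643 × 508.8 = 134.5 kg VSS/d.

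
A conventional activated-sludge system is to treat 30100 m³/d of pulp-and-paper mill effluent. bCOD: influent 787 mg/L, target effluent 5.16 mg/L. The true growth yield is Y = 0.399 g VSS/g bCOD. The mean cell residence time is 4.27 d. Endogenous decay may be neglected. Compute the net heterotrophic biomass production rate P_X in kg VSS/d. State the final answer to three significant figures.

P_X ≈ 9390 kg VSS/d

With endogenous decay neglected, the observed yield equals the true yield: Y_obs = Y = 0.399 g VSS/g bCOD.
Substrate removed = Q·(S₀ − S) = 30100 m³/d × (787 − 5.16) g/m³ = 2.35×10^7 g/d = 23533 kg/d.
P_X = Y_obs · Q(S₀ − S) = 0.3990 × 23533 = 9390 kg VSS/d.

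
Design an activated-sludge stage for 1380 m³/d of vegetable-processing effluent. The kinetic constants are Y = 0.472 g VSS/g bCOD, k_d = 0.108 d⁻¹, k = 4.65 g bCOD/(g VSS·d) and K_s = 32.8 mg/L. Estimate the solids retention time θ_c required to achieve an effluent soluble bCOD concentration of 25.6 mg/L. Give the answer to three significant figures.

θ_c ≈ 1.17 d

From 1/θ_c = Y·k·S/(K_s + S) − k_d: Y·k·S/(K_s+S) = 0.472 × 4.65 × 25.6 / (32.8 + 25.6) = 0.9621 d⁻¹.
Then 1/θ_c = μ − k_d = 0.9621 − 0.108 = 0.8541 d⁻¹, giving θ_c = 1.171 d.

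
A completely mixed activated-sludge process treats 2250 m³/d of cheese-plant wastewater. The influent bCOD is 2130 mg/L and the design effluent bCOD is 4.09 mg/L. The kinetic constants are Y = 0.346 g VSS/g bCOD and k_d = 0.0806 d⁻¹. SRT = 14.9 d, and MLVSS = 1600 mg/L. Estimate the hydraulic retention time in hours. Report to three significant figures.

Rearranging the biomass balance for a CMAS with decay, V = Y·Q·ΔS·θ_c / [X·(1+k_d θ_c)] = 0.346 × 2250 × (2130 − 4.09) × 14.9 / [1600 × (1 + 0.0806 × 14.9)] = 2.47×10^7 / 3522 = 7003 m³.
HRT = V/Q = 7003 m³ / 2250 m³·d⁻¹ = 3.112 d × 24 = 74.69 h.

τ ≈ 74.7 h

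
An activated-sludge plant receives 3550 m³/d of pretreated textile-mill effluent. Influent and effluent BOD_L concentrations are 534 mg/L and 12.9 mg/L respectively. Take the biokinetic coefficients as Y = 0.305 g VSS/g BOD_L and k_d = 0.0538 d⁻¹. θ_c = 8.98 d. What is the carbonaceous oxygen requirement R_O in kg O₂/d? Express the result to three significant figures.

R_O ≈ 1310 kg O₂/d

Y_obs = Y / (1 + k_d θ_c) = 0.305 / (1 + 0.0538 × 8.98) = 0.305 / 1.483 = 0.2056.
Substrate removed = Q·(S₀ − S) = 3550 m³/d × (534 − 12.9) g/m³ = 1.85×10^6 g/d = 1850 kg/d.
P_X = Y_obs·Q·(S₀ − S) = 0.2056 × 1850 = 380.4 kg VSS/d.
Carbonaceous O₂ demand = substrate oxidised − cell-mass equivalent = 1850 − 1.42 × 380.4 = 1310 kg O₂/d.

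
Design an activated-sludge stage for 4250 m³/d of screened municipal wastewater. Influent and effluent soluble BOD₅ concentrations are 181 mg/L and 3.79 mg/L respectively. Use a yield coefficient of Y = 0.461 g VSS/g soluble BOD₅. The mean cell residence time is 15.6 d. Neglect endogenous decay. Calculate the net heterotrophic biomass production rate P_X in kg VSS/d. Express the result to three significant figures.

No decay correction is needed, so Y_obs = Y = 0.461.
Q·(S₀ − S) = 4250 × (181 − 3.79) × 10⁻³ = 753.1 kg/d removed.
Net biomass production P_X = Y_obs × Q·(S₀ − S) = 0.4610 × 753.1 = 347.2 kg VSS/d.

P_X ≈ 347 kg VSS/d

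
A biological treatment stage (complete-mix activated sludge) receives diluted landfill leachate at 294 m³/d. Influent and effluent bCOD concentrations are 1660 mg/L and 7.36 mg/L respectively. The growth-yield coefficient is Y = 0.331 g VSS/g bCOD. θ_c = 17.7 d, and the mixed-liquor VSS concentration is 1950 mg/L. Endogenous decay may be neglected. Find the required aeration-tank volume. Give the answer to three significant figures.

With k_d = 0 the design equation reduces to V = Y Q (S₀−S) θ_c / X = 0.331 × 294 × (1660 − 7.36) × 17.7 / 1950 = 1460 m³.

V ≈ 1460 m³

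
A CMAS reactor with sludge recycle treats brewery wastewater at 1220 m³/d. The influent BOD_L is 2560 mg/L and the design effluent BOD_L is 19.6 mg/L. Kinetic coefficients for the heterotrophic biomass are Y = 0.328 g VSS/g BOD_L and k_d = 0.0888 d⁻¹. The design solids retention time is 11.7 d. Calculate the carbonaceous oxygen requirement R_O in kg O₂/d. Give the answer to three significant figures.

R_O ≈ 2390 kg O₂/d

The observed yield is Y_obs = Y/(1 + k_d·θ_c) = 0.328 / (1 + 0.0888 × 11.7) = 0.328 / 2.039 = 0.1609 g VSS per g BOD_L removed.
Substrate removed = Q·(S₀ − S) = 1220 m³/d × (2560 − 19.6) g/m³ = 3.1×10^6 g/d = 3099 kg/d.
Biomass synthesised: P_X = Y_obs × 3099 = 498.6 kg VSS/d.
Carbonaceous O₂ demand = substrate oxidised − cell-mass equivalent = 3099 − 1.42 × 498.6 = 2391 kg O₂/d.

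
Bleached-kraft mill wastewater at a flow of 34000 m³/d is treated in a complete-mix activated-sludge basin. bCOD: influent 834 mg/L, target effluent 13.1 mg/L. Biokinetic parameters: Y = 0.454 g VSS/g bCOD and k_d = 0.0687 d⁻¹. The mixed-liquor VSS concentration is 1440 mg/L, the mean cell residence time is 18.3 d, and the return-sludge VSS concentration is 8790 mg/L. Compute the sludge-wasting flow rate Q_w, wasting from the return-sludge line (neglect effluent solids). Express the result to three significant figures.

Steady-state biomass mass balance: V·X·(1 + k_d·θ_c) = Y·Q·(S₀ − S)·θ_c, so V = 0.454 × 34000 × (834 − 13.1) × 18.3 / [1440 × (1 + 0.0687 × 18.3)] = 2.32×10^8 / 3250 = 71341 m³.
Q_w = (V·X)/(θ_c X_r) = 71341 × 1440 / (18.3 × 8790) = 638.7 m³/d.

Q_w ≈ 639 m³/d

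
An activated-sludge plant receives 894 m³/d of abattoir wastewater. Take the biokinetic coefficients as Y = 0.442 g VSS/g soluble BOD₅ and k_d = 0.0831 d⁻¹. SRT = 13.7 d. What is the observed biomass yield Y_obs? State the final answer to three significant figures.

Y_obs ≈ 0.207 g VSS/g soluble BOD₅

Observed yield with endogenous decay: Y_obs = Y / (1 + k_d·θ_c) = 0.442 / (1 + 0.0831 × 13.7) = 0.442 / 2.138 = 0.2067 g VSS/g soluble BOD₅.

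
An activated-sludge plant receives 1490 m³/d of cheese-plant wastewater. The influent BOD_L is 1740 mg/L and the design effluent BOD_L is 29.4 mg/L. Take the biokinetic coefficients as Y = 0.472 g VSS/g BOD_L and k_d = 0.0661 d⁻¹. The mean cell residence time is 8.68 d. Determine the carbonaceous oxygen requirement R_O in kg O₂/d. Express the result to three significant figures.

R_O ≈ 1460 kg O₂/d

Observed yield with endogenous decay: Y_obs = Y / (1 + k_d·θ_c) = 0.472 / (1 + 0.0661 × 8.68) = 0.472 / 1.574 = 0.2999 g VSS/g BOD_L.
Mass of BOD_L removed per day: Q(S₀ − S) = 1490 × 1711 g/m³ = 2549 kg/d.
Net sludge production P_X = 0.2999 × 2549 = 764.4 kg VSS/d.
R_O = Q·(S₀ − S) − 1.42·P_X = 2549 − 1.42 × 764.4 = 1463 kg O₂/d.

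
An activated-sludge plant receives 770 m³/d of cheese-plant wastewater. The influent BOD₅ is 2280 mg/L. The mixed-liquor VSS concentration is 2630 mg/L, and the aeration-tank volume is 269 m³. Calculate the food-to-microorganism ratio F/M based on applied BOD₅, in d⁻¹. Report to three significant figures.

F/M = Q·S₀ / (V·X) = 770 × 2280 / (269.0 × 2630) = 2.482 g BOD₅·(g VSS·d)⁻¹.

F/M ≈ 2.48 d⁻¹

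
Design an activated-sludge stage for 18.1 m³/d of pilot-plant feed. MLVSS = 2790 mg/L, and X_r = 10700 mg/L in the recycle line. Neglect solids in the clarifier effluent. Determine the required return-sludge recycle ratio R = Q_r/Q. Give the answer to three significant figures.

R ≈ 0.353

Mass balance around the secondary clarifier (neglecting effluent solids): R = X / (X_r − X) = 2790 / (10700 − 2790) = 0.3527.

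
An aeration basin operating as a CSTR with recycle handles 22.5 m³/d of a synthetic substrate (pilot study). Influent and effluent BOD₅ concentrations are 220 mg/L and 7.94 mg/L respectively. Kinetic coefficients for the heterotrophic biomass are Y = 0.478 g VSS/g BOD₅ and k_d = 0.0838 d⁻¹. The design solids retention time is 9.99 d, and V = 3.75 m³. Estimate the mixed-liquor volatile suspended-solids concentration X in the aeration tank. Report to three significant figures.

X = Y·Q·ΔS·θ_c / [V·(1 + k_d θ_c)] = 0.478 × 22.5 × (220 − 7.94) × 9.99 / [3.75 × (1 + 0.0838 × 9.99)] = 3307 mg/L.

X ≈ 3310 mg/L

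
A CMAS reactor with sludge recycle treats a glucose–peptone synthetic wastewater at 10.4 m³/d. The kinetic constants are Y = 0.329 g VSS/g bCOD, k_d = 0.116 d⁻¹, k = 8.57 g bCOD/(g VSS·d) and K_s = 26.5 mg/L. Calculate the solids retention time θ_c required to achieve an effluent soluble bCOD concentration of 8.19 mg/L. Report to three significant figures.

At the target effluent, Y k S/(K_s+S) = 0.329×8.57×8.19/34.69 = 0.6657 d⁻¹.
θ_c = 1/(μ − k_d) = 1/(0.6657 − 0.116) = 1/0.5497 = 1.819 d.

θ_c ≈ 1.82 d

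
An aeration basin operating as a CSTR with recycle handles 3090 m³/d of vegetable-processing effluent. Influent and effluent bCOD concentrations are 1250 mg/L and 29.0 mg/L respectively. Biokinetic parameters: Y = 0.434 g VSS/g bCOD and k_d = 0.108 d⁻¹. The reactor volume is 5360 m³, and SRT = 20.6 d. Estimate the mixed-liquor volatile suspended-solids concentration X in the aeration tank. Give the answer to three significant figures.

From V·X·(1 + k_d·θ_c) = Y·Q·(S₀ − S)·θ_c: X = 0.434 × 3090 × (1250 − 29.0) × 20.6 / [5360 × (1 + 0.108 × 20.6)] = 1951 mg/L.

X ≈ 1950 mg/L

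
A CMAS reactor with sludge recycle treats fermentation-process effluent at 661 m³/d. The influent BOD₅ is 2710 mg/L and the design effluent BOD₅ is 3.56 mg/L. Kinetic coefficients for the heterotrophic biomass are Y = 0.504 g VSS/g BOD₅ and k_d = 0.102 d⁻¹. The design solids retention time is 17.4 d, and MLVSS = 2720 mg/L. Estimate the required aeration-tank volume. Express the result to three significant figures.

V ≈ 2080 m³

Steady-state biomass mass balance: V·X·(1 + k_d·θ_c) = Y·Q·(S₀ − S)·θ_c, so V = 0.504 × 661 × (2710 − 3.56) × 17.4 / [2720 × (1 + 0.102 × 17.4)] = 1.57×10^7 / 7547 = 2079 m³.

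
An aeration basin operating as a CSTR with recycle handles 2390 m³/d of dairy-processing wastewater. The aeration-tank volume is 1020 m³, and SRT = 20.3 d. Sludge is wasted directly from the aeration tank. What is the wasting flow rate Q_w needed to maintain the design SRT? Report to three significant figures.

For wasting at MLVSS concentration, Q_w = V/θ_c = 1020/20.3 = 50.25 m³/d.

Q_w ≈ 50.2 m³/d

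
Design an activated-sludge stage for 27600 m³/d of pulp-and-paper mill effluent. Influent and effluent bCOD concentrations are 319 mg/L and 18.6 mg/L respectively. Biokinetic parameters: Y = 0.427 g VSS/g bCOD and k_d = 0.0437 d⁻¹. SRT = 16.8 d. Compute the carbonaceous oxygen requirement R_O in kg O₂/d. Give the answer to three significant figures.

Correct the yield for decay: Y_obs = Y/(1 + k_d θ_c) = 0.427 / (1 + 0.0437 × 16.8) = 0.427 / 1.734 = 0.2462.
ΔS = 319 − 18.6 = 300.4 mg/L, so the substrate removal rate is 27600 × 300.4/1000 = 8291 kg bCOD/d.
Biomass synthesised: P_X = Y_obs × 8291 = 2041 kg VSS/d.
Carbonaceous O₂ demand = substrate oxidised − cell-mass equivalent = 8291 − 1.42 × 2041 = 5392 kg O₂/d.

R_O ≈ 5390 kg O₂/d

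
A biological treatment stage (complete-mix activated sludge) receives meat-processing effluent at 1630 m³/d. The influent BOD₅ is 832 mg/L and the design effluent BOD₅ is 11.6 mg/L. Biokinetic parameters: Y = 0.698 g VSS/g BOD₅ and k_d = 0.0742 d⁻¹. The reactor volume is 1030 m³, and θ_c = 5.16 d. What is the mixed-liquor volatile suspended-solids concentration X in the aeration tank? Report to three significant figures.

X = Y·Q·ΔS·θ_c / [V·(1 + k_d θ_c)] = 0.698 × 1630 × (832 − 11.6) × 5.16 / [1030 × (1 + 0.0742 × 5.16)] = 3381 mg/L.

X ≈ 3380 mg/L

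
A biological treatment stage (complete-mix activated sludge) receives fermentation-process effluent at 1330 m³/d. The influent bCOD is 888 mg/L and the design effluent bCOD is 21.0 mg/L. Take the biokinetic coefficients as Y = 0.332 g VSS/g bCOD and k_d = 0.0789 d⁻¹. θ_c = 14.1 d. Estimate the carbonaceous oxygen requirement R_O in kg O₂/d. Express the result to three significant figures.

Correct the yield for decay: Y_obs = Y/(1 + k_d θ_c) = 0.332 / (1 + 0.0789 × 14.1) = 0.332 / 2.112 = 0.1572.
Substrate removed = Q·(S₀ − S) = 1330 m³/d × (888 − 21.0) g/m³ = 1.15×10^6 g/d = 1153 kg/d.
Biomass synthesised: P_X = Y_obs × 1153 = 181.2 kg VSS/d.
R_O = Q·ΔS − 1.42 P_X = 1153 − 257.3 = 895.8 kg O₂/d.

R_O ≈ 896 kg O₂/d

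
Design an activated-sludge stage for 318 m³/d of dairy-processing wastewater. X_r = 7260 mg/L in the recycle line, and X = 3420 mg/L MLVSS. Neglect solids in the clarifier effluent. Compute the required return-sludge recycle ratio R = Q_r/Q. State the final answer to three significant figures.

R ≈ 0.891

Mass balance around the secondary clarifier (neglecting effluent solids): R = X / (X_r − X) = 3420 / (7260 − 3420) = 0.8906.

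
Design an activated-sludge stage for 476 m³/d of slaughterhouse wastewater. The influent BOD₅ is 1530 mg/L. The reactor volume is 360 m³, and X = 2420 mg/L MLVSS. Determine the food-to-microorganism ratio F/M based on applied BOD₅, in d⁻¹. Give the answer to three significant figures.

F/M ≈ 0.836 d⁻¹

F/M = applied load / biomass = Q·S₀/(V·X) = 476 × 1530 / (360.0 × 2420) = 0.8360 d⁻¹.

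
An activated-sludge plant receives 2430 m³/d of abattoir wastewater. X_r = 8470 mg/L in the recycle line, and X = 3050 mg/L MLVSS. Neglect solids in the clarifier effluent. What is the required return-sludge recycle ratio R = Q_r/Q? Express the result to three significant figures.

R ≈ 0.563

Mass balance around the secondary clarifier (neglecting effluent solids): R = X / (X_r − X) = 3050 / (8470 − 3050) = 0.5627.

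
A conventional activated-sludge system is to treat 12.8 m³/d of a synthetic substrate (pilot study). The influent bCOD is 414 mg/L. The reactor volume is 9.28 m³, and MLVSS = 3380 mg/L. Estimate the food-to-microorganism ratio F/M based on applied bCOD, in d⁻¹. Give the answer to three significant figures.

F/M ≈ 0.169 d⁻¹

F/M = Q·S₀ / (V·X) = 12.8 × 414 / (9.280 × 3380) = 0.1689 g bCOD·(g VSS·d)⁻¹.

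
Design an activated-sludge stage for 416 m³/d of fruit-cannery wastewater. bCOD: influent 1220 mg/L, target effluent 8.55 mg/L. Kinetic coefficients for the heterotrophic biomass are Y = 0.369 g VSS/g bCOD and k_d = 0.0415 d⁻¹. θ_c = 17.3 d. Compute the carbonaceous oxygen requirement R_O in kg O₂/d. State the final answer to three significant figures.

Observed yield with endogenous decay: Y_obs = Y / (1 + k_d·θ_c) = 0.369 / (1 + 0.0415 × 17.3) = 0.369 / 1.718 = 0.2148 g VSS/g bCOD.
Q·(S₀ − S) = 416 × (1220 − 8.55) × 10⁻³ = 504.0 kg/d removed.
P_X = Y_obs·Q·(S₀ − S) = 0.2148 × 504.0 = 108.2 kg VSS/d.
R_O = Q·ΔS − 1.42 P_X = 504.0 − 153.7 = 350.3 kg O₂/d.

R_O ≈ 350 kg O₂/d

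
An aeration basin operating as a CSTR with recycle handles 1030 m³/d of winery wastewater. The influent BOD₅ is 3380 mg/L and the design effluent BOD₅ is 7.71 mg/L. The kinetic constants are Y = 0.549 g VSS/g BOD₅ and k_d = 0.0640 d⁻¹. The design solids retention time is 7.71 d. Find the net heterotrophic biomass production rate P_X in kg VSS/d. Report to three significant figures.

P_X ≈ 1280 kg VSS/d

The observed yield is Y_obs = Y/(1 + k_d·θ_c) = 0.549 / (1 + 0.0640 × 7.71) = 0.549 / 1.493 = 0.3676 g VSS per g BOD₅ removed.
ΔS = 3380 − 7.71 = 3372 mg/L, so the substrate removal rate is 1030 × 3372/1000 = 3473 kg BOD₅/d.
P_X = Y_obs · Q(S₀ − S) = 0.3676 × 3473 = 1277 kg VSS/d.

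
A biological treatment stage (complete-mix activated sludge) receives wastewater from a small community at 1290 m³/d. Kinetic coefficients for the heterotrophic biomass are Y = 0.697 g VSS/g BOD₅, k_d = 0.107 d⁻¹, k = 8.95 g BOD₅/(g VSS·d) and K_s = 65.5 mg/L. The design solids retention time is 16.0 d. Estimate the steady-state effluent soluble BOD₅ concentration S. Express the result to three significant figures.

From the Monod/SRT balance for a CMAS, S = K_s·(1+k_d θ_c)/[θ_c·(Y k − k_d) − 1] = 65.5 × (1 + 0.107 × 16.0) / [16.0 × (0.697 × 8.95 − 0.107) − 1] = 177.6 / 97.10 = 1.829 mg/L.

S ≈ 1.83 mg/L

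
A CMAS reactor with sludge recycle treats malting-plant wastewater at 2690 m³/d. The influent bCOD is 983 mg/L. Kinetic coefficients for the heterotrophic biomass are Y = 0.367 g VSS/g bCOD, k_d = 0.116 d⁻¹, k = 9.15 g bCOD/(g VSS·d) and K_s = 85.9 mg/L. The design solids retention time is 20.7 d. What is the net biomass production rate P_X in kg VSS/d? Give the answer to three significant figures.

P_X ≈ 284 kg VSS/d

Effluent substrate depends only on kinetics and SRT: S = K_s(1 + k_d θ_c) / [θ_c(Yk − k_d) − 1] = 85.9 × (1 + 0.116 × 20.7) / [20.7 × (0.367 × 9.15 − 0.116) − 1] = 292.2 / 66.11 = 4.419 mg/L.
The observed yield is Y_obs = Y/(1 + k_d·θ_c) = 0.367 / (1 + 0.116 × 20.7) = 0.367 / 3.401 = 0.1079 g VSS per g bCOD removed.
ΔS = 983 − 4.42 = 978.6 mg/L, so the substrate removal rate is 2690 × 978.6/1000 = 2632 kg bCOD/d.
P_X = Y_obs · Q(S₀ − S) = 0.1079 × 2632 = 284.0 kg VSS/d.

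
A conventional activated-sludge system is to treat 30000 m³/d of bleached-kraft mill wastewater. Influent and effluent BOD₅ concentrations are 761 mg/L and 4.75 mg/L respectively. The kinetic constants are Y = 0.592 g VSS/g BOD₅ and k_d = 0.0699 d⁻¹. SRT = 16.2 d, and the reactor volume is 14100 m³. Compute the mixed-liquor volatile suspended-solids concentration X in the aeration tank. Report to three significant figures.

Solving the biomass balance for X: X = Y Q (S₀−S) θ_c / [V (1+k_d θ_c)] = 0.592 × 30000 × (761 − 4.75) × 16.2 / [14100 × (1 + 0.0699 × 16.2)] = 7237 mg/L.

X ≈ 7240 mg/L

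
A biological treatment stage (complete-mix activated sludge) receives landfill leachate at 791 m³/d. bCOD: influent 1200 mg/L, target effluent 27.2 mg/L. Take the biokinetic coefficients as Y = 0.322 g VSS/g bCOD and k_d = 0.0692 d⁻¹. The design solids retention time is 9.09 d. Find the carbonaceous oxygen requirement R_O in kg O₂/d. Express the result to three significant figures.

Y_obs = Y / (1 + k_d θ_c) = 0.322 / (1 + 0.0692 × 9.09) = 0.322 / 1.629 = 0.1977.
Mass of bCOD removed per day: Q(S₀ − S) = 791 × 1173 g/m³ = 927.7 kg/d.
P_X = Y_obs·Q·(S₀ − S) = 0.1977 × 927.7 = 183.4 kg VSS/d.
Carbonaceous O₂ demand = substrate oxidised − cell-mass equivalent = 927.7 − 1.42 × 183.4 = 667.3 kg O₂/d.

R_O ≈ 667 kg O₂/d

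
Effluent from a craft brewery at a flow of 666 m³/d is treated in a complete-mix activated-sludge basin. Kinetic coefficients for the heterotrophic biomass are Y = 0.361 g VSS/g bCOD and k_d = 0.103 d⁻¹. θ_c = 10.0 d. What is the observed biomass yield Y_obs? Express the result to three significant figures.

Y_obs ≈ 0.178 g VSS/g bCOD

Y_obs = Y / (1 + k_d θ_c) = 0.361 / (1 + 0.103 × 10.0) = 0.361 / 2.030 = 0.1778.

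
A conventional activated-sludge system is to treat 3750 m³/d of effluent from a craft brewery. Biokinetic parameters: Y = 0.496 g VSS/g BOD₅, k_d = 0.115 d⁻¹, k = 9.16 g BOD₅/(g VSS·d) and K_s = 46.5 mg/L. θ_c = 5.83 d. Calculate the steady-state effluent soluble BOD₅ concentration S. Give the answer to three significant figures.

From the Monod/SRT balance for a CMAS, S = K_s·(1+k_d θ_c)/[θ_c·(Y k − k_d) − 1] = 46.5 × (1 + 0.115 × 5.83) / [5.83 × (0.496 × 9.16 − 0.115) − 1] = 77.68 / 24.82 = 3.130 mg/L.

S ≈ 3.13 mg/L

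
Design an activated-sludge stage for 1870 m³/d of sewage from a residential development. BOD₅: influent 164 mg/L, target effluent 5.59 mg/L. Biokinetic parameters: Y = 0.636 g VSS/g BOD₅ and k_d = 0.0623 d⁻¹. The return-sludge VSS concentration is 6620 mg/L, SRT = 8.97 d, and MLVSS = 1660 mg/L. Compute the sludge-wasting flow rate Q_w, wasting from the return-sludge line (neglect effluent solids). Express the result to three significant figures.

Q_w ≈ 18.3 m³/d

From the SRT design equation V = Y Q (S₀−S) θ_c / [X (1 + k_d θ_c)] = 0.636 × 1870 × (164 − 5.59) × 8.97 / [1660 × (1 + 0.0623 × 8.97)] = 1.69×10^6 / 2588 = 653.1 m³.
θ_c = V·X/(Q_w·X_r) when wasting from the recycle, so Q_w = V·X/(θ_c·X_r) = 653.1 × 1660 / (8.97 × 6620) = 18.26 m³/d.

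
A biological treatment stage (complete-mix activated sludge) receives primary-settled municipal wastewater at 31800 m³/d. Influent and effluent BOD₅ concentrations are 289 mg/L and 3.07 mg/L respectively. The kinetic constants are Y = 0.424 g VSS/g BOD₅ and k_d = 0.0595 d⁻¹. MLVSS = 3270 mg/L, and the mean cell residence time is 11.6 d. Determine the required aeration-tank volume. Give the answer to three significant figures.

Steady-state biomass mass balance: V·X·(1 + k_d·θ_c) = Y·Q·(S₀ − S)·θ_c, so V = 0.424 × 31800 × (289 − 3.07) × 11.6 / [3270 × (1 + 0.0595 × 11.6)] = 4.47×10^7 / 5527 = 8091 m³.

V ≈ 8090 m³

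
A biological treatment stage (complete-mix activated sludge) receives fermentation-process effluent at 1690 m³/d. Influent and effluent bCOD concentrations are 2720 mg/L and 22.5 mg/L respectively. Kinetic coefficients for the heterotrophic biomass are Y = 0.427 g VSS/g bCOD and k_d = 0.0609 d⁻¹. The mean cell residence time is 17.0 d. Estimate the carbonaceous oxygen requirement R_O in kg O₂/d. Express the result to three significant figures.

The observed yield is Y_obs = Y/(1 + k_d·θ_c) = 0.427 / (1 + 0.0609 × 17.0) = 0.427 / 2.035 = 0.2098 g VSS per g bCOD removed.
Mass of bCOD removed per day: Q(S₀ − S) = 1690 × 2698 g/m³ = 4559 kg/d.
Net sludge production P_X = 0.2098 × 4559 = 956.4 kg VSS/d.
Carbonaceous O₂ demand = substrate oxidised − cell-mass equivalent = 4559 − 1.42 × 956.4 = 3201 kg O₂/d.

R_O ≈ 3200 kg O₂/d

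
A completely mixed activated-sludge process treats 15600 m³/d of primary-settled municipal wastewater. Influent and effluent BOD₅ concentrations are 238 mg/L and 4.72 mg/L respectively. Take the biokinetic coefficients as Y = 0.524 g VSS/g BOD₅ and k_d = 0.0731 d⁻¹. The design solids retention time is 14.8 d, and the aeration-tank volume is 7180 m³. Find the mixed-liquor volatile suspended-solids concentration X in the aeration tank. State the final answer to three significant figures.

From V·X·(1 + k_d·θ_c) = Y·Q·(S₀ − S)·θ_c: X = 0.524 × 15600 × (238 − 4.72) × 14.8 / [7180 × (1 + 0.0731 × 14.8)] = 1888 mg/L.

X ≈ 1890 mg/L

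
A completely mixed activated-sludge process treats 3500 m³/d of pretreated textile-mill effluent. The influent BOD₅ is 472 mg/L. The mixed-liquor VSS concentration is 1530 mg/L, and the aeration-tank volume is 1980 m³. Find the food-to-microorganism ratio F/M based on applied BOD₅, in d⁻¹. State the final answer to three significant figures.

F/M = applied load / biomass = Q·S₀/(V·X) = 3500 × 472 / (1980 × 1530) = 0.5453 d⁻¹.

F/M ≈ 0.545 d⁻¹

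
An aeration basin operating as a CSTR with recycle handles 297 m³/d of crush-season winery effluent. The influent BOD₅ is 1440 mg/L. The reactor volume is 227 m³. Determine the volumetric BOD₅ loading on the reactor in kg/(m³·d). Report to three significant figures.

L_v ≈ 1.88 kg BOD₅/(m³·d)

Volumetric loading L_v = Q·S₀ / V = 297 × 1440 g/m³ / 227.0 m³ = 1884 g/(m³·d) = 1.884 kg BOD₅/(m³·d).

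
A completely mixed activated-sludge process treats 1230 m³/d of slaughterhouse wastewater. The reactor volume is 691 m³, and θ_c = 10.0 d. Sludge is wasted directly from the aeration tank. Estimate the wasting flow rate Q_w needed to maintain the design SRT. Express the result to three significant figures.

Q_w ≈ 69.1 m³/d

For wasting at MLVSS concentration, Q_w = V/θ_c = 691.0/10.0 = 69.10 m³/d.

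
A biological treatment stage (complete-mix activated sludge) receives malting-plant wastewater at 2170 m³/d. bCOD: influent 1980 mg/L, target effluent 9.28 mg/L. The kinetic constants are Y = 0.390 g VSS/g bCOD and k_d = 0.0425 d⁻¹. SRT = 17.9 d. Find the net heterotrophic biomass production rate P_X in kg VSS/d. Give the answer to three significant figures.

Correct the yield for decay: Y_obs = Y/(1 + k_d θ_c) = 0.390 / (1 + 0.0425 × 17.9) = 0.390 / 1.761 = 0.2215.
ΔS = 1980 − 9.28 = 1971 mg/L, so the substrate removal rate is 2170 × 1971/1000 = 4276 kg bCOD/d.
P_X = Y_obs · Q(S₀ − S) = 0.2215 × 4276 = 947.2 kg VSS/d.

P_X ≈ 947 kg VSS/d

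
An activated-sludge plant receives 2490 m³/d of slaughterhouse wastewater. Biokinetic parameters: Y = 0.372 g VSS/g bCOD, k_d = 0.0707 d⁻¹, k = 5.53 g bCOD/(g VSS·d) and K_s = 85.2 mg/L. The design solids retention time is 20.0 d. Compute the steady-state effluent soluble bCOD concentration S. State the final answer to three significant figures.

Effluent substrate depends only on kinetics and SRT: S = K_s(1 + k_d θ_c) / [θ_c(Yk − k_d) − 1] = 85.2 × (1 + 0.0707 × 20.0) / [20.0 × (0.372 × 5.53 − 0.0707) − 1] = 205.7 / 38.73 = 5.311 mg/L.

S ≈ 5.31 mg/L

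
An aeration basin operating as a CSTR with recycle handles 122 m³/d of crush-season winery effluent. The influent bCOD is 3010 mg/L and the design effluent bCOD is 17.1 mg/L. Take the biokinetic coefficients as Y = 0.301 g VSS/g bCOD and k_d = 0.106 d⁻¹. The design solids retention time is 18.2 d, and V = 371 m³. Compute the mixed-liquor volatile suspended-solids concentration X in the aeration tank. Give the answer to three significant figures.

X ≈ 1840 mg/L

From V·X·(1 + k_d·θ_c) = Y·Q·(S₀ − S)·θ_c: X = 0.301 × 122 × (3010 − 17.1) × 18.2 / [371 × (1 + 0.106 × 18.2)] = 1841 mg/L.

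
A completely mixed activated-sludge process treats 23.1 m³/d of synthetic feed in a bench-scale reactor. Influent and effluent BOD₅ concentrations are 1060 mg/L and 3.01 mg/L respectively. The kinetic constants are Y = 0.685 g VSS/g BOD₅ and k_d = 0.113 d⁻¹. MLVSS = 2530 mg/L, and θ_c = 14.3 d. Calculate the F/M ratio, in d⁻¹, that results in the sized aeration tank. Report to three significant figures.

F/M ≈ 0.268 d⁻¹

Rearranging the biomass balance for a CMAS with decay, V = Y·Q·ΔS·θ_c / [X·(1+k_d θ_c)] = 0.685 × 23.1 × (1060 − 3.01) × 14.3 / [2530 × (1 + 0.113 × 14.3)] = 2.39×10^5 / 6618 = 36.14 m³.
Food-to-microorganism ratio F/M = Q S₀ / (V X) = 23.1 × 1060 / (36.14 × 2530) = 0.2678 d⁻¹.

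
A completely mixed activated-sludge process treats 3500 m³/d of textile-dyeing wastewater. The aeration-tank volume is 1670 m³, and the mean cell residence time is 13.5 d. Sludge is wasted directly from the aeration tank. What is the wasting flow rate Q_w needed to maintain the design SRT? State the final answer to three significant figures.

Q_w ≈ 124 m³/d

For wasting at MLVSS concentration, Q_w = V/θ_c = 1670/13.5 = 123.7 m³/d.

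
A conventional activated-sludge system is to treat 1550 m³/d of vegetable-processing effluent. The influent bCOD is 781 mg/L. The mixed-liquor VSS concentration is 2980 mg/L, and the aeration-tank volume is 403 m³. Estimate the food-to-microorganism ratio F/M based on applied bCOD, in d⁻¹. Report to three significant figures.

F/M = applied load / biomass = Q·S₀/(V·X) = 1550 × 781 / (403.0 × 2980) = 1.008 d⁻¹.

F/M ≈ 1.01 d⁻¹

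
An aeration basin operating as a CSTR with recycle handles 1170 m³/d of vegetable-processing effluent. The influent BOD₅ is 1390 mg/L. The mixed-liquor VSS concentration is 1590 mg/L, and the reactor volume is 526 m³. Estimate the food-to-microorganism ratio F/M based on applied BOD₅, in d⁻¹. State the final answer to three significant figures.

F/M = Q·S₀ / (V·X) = 1170 × 1390 / (526.0 × 1590) = 1.945 g BOD₅·(g VSS·d)⁻¹.

F/M ≈ 1.94 d⁻¹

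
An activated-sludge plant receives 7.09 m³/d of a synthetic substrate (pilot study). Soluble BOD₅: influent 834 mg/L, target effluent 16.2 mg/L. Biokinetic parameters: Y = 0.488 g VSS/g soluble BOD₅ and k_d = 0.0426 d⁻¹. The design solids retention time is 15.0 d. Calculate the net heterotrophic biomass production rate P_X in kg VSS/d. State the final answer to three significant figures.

P_X ≈ 1.73 kg VSS/d

The observed yield is Y_obs = Y/(1 + k_d·θ_c) = 0.488 / (1 + 0.0426 × 15.0) = 0.488 / 1.639 = 0.2977 g VSS per g soluble BOD₅ removed.
ΔS = 834 − 16.2 = 817.8 mg/L, so the substrate removal rate is 7.09 × 817.8/1000 = 5.798 kg soluble BOD₅/d.
Biomass produced: P_X = Y_obs·Q·ΔS = 0.2977 × 5.798 ≈ 1.726 kg VSS/d.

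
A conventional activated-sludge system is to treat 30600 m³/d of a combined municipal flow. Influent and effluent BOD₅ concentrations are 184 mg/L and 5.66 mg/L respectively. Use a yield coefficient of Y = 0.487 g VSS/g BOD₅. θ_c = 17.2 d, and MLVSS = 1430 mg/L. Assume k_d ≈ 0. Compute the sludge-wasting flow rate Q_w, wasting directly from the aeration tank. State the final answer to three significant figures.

Q_w ≈ 1860 m³/d

Biomass mass balance (decay neglected): V·X = Y·Q·(S₀ − S)·θ_c, so V = 0.487 × 30600 × (184 − 5.66) × 17.2 / 1430 = 31966 m³.
With mixed-liquor wasting, θ_c = V/Q_w, so Q_w = V/θ_c = 31966/17.2 = 1859 m³/d.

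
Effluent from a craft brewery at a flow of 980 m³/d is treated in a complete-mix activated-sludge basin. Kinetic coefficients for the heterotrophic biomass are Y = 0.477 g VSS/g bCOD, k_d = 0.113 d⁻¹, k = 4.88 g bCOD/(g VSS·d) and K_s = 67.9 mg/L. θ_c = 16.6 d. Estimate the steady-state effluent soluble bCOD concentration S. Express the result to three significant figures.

S ≈ 5.46 mg/L

For a completely mixed reactor with recycle the Lawrence–McCarty relation gives S = K_s·(1 + k_d·θ_c) / [θ_c·(Y·k − k_d) − 1] = 67.9 × (1 + 0.113 × 16.6) / [16.6 × (0.477 × 4.88 − 0.113) − 1] = 195.3 / 35.77 = 5.460 mg/L.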